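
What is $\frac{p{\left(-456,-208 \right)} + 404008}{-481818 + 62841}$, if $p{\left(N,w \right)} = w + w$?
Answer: $- \frac{403592}{418977} \approx -0.96328$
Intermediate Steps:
$p{\left(N,w \right)} = 2 w$
$\frac{p{\left(-456,-208 \right)} + 404008}{-481818 + 62841} = \frac{2 \left(-208\right) + 404008}{-481818 + 62841} = \frac{-416 + 404008}{-418977} = 403592 \left(- \frac{1}{418977}\right) = - \frac{403592}{418977}$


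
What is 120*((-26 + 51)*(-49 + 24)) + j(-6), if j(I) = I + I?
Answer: -75012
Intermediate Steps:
j(I) = 2*I
120*((-26 + 51)*(-49 + 24)) + j(-6) = 120*((-26 + 51)*(-49 + 24)) + 2*(-6) = 120*(25*(-25)) - 12 = 120*(-625) - 12 = -75000 - 12 = -75012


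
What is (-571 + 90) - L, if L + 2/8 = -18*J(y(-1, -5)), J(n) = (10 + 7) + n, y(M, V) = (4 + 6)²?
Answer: 6501/4 ≈ 1625.3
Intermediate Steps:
y(M, V) = 100 (y(M, V) = 10² = 100)
J(n) = 17 + n
L = -8425/4 (L = -¼ - 18*(17 + 100) = -¼ - 18*117 = -¼ - 2106 = -8425/4 ≈ -2106.3)
(-571 + 90) - L = (-571 + 90) - 1*(-8425/4) = -481 + 8425/4 = 6501/4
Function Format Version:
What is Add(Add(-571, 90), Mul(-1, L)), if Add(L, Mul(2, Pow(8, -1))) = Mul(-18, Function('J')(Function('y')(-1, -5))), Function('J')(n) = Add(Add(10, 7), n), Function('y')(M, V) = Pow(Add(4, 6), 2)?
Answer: Rational(6501, 4) ≈ 1625.3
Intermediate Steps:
Function('y')(M, V) = 100 (Function('y')(M, V) = Pow(10, 2) = 100)
Function('J')(n) = Add(17, n)
L = Rational(-8425, 4) (L = Add(Rational(-1, 4), Mul(-18, Add(17, 100))) = Add(Rational(-1, 4), Mul(-18, 117)) = Add(Rational(-1, 4), -2106) = Rational(-8425, 4) ≈ -2106.3)
Add(Add(-571, 90), Mul(-1, L)) = Add(Add(-571, 90), Mul(-1, Rational(-8425, 4))) = Add(-481, Rational(8425, 4)) = Rational(6501, 4)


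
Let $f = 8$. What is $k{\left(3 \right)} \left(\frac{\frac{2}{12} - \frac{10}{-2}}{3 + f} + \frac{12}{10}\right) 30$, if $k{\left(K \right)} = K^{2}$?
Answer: $\frac{4959}{11} \approx 450.82$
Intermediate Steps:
$k{\left(3 \right)} \left(\frac{\frac{2}{12} - \frac{10}{-2}}{3 + f} + \frac{12}{10}\right) 30 = 3^{2} \left(\frac{\frac{2}{12} - \frac{10}{-2}}{3 + 8} + \frac{12}{10}\right) 30 = 9 \left(\frac{2 \cdot \frac{1}{12} - -5}{11} + 12 \cdot \frac{1}{10}\right) 30 = 9 \left(\left(\frac{1}{6} + 5\right) \frac{1}{11} + \frac{6}{5}\right) 30 = 9 \left(\frac{31}{6} \cdot \frac{1}{11} + \frac{6}{5}\right) 30 = 9 \left(\frac{31}{66} + \frac{6}{5}\right) 30 = 9 \cdot \frac{551}{330} \cdot 30 = \frac{1653}{110} \cdot 30 = \frac{4959}{11}$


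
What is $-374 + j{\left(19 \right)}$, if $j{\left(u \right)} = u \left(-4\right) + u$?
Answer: $-431$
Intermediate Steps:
$j{\left(u \right)} = - 3 u$ ($j{\left(u \right)} = - 4 u + u = - 3 u$)
$-374 + j{\left(19 \right)} = -374 - 57 = -431$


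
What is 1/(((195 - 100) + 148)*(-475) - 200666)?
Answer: -1/316091 ≈ -3.1636e-6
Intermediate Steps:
1/(((195 - 100) + 148)*(-475) - 200666) = 1/((95 + 148)*(-475) - 200666) = 1/(243*(-475) - 200666) = 1/(-115425 - 200666) = 1/(-316091) = -1/316091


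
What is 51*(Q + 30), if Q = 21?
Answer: 2601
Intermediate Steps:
51*(Q + 30) = 51*(21 + 30) = 51*51 = 2601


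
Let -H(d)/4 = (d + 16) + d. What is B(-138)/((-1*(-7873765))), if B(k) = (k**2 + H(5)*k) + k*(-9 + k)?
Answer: 53682/7873765 ≈ 0.0068178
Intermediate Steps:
H(d) = -64 - 8*d (H(d) = -4*((d + 16) + d) = -4*((16 + d) + d) = -4*(16 + 2*d) = -64 - 8*d)
B(k) = k**2 - 104*k + k*(-9 + k) (B(k) = (k**2 + (-64 - 8*5)*k) + k*(-9 + k) = (k**2 + (-64 - 40)*k) + k*(-9 + k) = (k**2 - 104*k) + k*(-9 + k) = k**2 - 104*k + k*(-9 + k))
B(-138)/((-1*(-7873765))) = (-138*(-113 + 2*(-138)))/((-1*(-7873765))) = -138*(-113 - 276)/7873765 = -138*(-389)*(1/7873765) = 53682*(1/7873765) = 53682/7873765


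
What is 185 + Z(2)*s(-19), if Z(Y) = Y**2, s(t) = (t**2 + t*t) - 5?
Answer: 3053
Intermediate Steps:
s(t) = -5 + 2*t**2 (s(t) = (t**2 + t**2) - 5 = 2*t**2 - 5 = -5 + 2*t**2)
185 + Z(2)*s(-19) = 185 + 2**2*(-5 + 2*(-19)**2) = 185 + 4*(-5 + 2*361) = 185 + 4*(-5 + 722) = 185 + 4*717 = 185 + 2868 = 3053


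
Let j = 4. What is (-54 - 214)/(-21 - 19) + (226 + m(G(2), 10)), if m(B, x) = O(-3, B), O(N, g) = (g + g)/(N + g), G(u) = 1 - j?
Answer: 2337/10 ≈ 233.70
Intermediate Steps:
G(u) = -3 (G(u) = 1 - 1*4 = 1 - 4 = -3)
O(N, g) = 2*g/(N + g) (O(N, g) = (2*g)/(N + g) = 2*g/(N + g))
m(B, x) = 2*B/(-3 + B)
(-54 - 214)/(-21 - 19) + (226 + m(G(2), 10)) = (-54 - 214)/(-21 - 19) + (226 + 2*(-3)/(-3 - 3)) = -268/(-40) + (226 + 2*(-3)/(-6)) = -268*(-1/40) + (226 + 2*(-3)*(-⅙)) = 67/10 + (226 + 1) = 67/10 + 227 = 2337/10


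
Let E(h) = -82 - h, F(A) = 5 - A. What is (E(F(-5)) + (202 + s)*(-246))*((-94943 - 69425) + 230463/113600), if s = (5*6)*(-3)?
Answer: 129042014643007/28400 ≈ 4.5437e+9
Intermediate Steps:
s = -90 (s = 30*(-3) = -90)
(E(F(-5)) + (202 + s)*(-246))*((-94943 - 69425) + 230463/113600) = ((-82 - (5 - 1*(-5))) + (202 - 90)*(-246))*((-94943 - 69425) + 230463/113600) = ((-82 - (5 + 5)) + 112*(-246))*(-164368 + 230463*(1/113600)) = ((-82 - 1*10) - 27552)*(-164368 + 230463/113600) = ((-82 - 10) - 27552)*(-18671974337/113600) = (-92 - 27552)*(-18671974337/113600) = -27644*(-18671974337/113600) = 129042014643007/28400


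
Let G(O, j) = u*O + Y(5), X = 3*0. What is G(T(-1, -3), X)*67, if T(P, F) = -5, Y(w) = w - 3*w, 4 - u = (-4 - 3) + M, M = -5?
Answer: -6030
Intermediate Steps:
u = 16 (u = 4 - ((-4 - 3) - 5) = 4 - (-7 - 5) = 4 - 1*(-12) = 4 + 12 = 16)
Y(w) = -2*w
X = 0
G(O, j) = -10 + 16*O (G(O, j) = 16*O - 2*5 = 16*O - 10 = -10 + 16*O)
G(T(-1, -3), X)*67 = (-10 + 16*(-5))*67 = (-10 - 80)*67 = -90*67 = -6030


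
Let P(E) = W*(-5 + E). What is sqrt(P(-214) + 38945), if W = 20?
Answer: sqrt(34565) ≈ 185.92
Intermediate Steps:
P(E) = -100 + 20*E (P(E) = 20*(-5 + E) = -100 + 20*E)
sqrt(P(-214) + 38945) = sqrt((-100 + 20*(-214)) + 38945) = sqrt((-100 - 4280) + 38945) = sqrt(-4380 + 38945) = sqrt(34565)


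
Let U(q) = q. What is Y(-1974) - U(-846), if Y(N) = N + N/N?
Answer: -1127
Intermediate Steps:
Y(N) = 1 + N (Y(N) = N + 1 = 1 + N)
Y(-1974) - U(-846) = (1 - 1974) - 1*(-846) = -1973 + 846 = -1127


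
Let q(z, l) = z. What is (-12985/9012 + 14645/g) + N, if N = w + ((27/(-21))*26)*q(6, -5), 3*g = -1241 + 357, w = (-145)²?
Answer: 72403029253/3485391 ≈ 20773.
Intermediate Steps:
w = 21025
g = -884/3 (g = (-1241 + 357)/3 = (⅓)*(-884) = -884/3 ≈ -294.67)
N = 145771/7 (N = 21025 + ((27/(-21))*26)*6 = 21025 + ((27*(-1/21))*26)*6 = 21025 - 9/7*26*6 = 21025 - 234/7*6 = 21025 - 1404/7 = 145771/7 ≈ 20824.)
(-12985/9012 + 14645/g) + N = (-12985/9012 + 14645/(-884/3)) + 145771/7 = (-12985*1/9012 + 14645*(-3/884)) + 145771/7 = (-12985/9012 - 43935/884) + 145771/7 = -25463810/497913 + 145771/7 = 72403029253/3485391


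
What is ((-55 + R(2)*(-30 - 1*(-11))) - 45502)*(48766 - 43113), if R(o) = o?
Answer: -257748535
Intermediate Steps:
((-55 + R(2)*(-30 - 1*(-11))) - 45502)*(48766 - 43113) = ((-55 + 2*(-30 - 1*(-11))) - 45502)*(48766 - 43113) = ((-55 + 2*(-30 + 11)) - 45502)*5653 = ((-55 + 2*(-19)) - 45502)*5653 = ((-55 - 38) - 45502)*5653 = (-93 - 45502)*5653 = -45595*5653 = -257748535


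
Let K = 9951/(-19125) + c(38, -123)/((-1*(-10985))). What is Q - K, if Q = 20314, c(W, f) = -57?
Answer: 284522704874/14005875 ≈ 20315.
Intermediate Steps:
K = -7360124/14005875 (K = 9951/(-19125) - 57/((-1*(-10985))) = 9951*(-1/19125) - 57/10985 = -3317/6375 - 57*1/10985 = -3317/6375 - 57/10985 = -7360124/14005875 ≈ -0.52550)
Q - K = 20314 - 1*(-7360124/14005875) = 20314 + 7360124/14005875 = 284522704874/14005875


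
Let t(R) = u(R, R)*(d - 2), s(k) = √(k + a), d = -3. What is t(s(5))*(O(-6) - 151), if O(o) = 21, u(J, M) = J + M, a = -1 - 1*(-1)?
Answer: 1300*√5 ≈ 2906.9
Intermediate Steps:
a = 0 (a = -1 + 1 = 0)
s(k) = √k (s(k) = √(k + 0) = √k)
t(R) = -10*R (t(R) = (R + R)*(-3 - 2) = (2*R)*(-5) = -10*R)
t(s(5))*(O(-6) - 151) = (-10*√5)*(21 - 151) = -10*√5*(-130) = 1300*√5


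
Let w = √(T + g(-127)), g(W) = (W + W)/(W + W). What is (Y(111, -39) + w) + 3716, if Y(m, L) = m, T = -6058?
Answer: 3827 + 3*I*√673 ≈ 3827.0 + 77.827*I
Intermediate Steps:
g(W) = 1 (g(W) = (2*W)/((2*W)) = (2*W)*(1/(2*W)) = 1)
w = 3*I*√673 (w = √(-6058 + 1) = √(-6057) = 3*I*√673 ≈ 77.827*I)
(Y(111, -39) + w) + 3716 = (111 + 3*I*√673) + 3716 = 3827 + 3*I*√673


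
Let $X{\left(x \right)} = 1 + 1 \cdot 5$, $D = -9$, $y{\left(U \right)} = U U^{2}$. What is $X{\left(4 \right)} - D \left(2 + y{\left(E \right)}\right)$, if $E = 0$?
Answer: $24$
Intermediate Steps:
$y{\left(U \right)} = U^{3}$
$X{\left(x \right)} = 6$ ($X{\left(x \right)} = 1 + 5 = 6$)
$X{\left(4 \right)} - D \left(2 + y{\left(E \right)}\right) = 6 - - 9 \left(2 + 0^{3}\right) = 6 - - 9 \left(2 + 0\right) = 6 - \left(-9\right) 2 = 6 - -18 = 6 + 18 = 24$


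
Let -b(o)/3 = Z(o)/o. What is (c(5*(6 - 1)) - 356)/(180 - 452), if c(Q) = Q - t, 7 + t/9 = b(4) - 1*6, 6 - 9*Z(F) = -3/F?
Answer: 3343/4352 ≈ 0.76815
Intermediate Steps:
Z(F) = 2/3 + 1/(3*F) (Z(F) = 2/3 - (-1)/(3*F) = 2/3 + 1/(3*F))
b(o) = -(1 + 2*o)/o**2 (b(o) = -3*(1 + 2*o)/(3*o)/o = -(1 + 2*o)/o**2)
t = -1953/16 (t = -63 + 9*((-1 - 2*4)/4**2 - 1*6) = -63 + 9*((-1 - 8)/16 - 6) = -63 + 9*((1/16)*(-9) - 6) = -63 + 9*(-9/16 - 6) = -63 + 9*(-105/16) = -63 - 945/16 = -1953/16 ≈ -122.06)
c(Q) = 1953/16 + Q (c(Q) = Q - 1*(-1953/16) = Q + 1953/16 = 1953/16 + Q)
(c(5*(6 - 1)) - 356)/(180 - 452) = ((1953/16 + 5*(6 - 1)) - 356)/(180 - 452) = ((1953/16 + 5*5) - 356)/(-272) = ((1953/16 + 25) - 356)*(-1/272) = (2353/16 - 356)*(-1/272) = -3343/16*(-1/272) = 3343/4352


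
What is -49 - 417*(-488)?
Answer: 203447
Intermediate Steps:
-49 - 417*(-488) = -49 + 203496 = 203447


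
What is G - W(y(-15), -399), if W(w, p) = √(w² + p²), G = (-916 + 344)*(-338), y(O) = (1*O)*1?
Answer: 193336 - 3*√17714 ≈ 1.9294e+5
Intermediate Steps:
y(O) = O (y(O) = O*1 = O)
G = 193336 (G = -572*(-338) = 193336)
W(w, p) = √(p² + w²)
G - W(y(-15), -399) = 193336 - √((-399)² + (-15)²) = 193336 - √(159201 + 225) = 193336 - √159426 = 193336 - 3*√17714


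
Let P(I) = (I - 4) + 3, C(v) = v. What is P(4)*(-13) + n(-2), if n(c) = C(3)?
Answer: -36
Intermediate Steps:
n(c) = 3
P(I) = -1 + I (P(I) = (-4 + I) + 3 = -1 + I)
P(4)*(-13) + n(-2) = (-1 + 4)*(-13) + 3 = 3*(-13) + 3 = -39 + 3 = -36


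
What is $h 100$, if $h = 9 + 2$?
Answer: $1100$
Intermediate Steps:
$h = 11$
$h 100 = 11 \cdot 100 = 1100$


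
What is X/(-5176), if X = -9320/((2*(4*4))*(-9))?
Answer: -1165/186336 ≈ -0.0062521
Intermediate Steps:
X = 1165/36 (X = -9320/((2*16)*(-9)) = -9320/(32*(-9)) = -9320/(-288) = -9320*(-1/288) = 1165/36 ≈ 32.361)
X/(-5176) = (1165/36)/(-5176) = (1165/36)*(-1/5176) = -1165/186336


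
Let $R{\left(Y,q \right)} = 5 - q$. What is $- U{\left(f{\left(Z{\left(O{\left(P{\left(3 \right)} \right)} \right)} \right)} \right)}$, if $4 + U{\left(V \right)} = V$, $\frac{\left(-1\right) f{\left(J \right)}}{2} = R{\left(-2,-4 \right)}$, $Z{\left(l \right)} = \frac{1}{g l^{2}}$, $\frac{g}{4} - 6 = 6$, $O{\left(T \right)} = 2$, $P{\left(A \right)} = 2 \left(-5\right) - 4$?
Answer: $22$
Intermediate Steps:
$P{\left(A \right)} = -14$ ($P{\left(A \right)} = -10 - 4 = -14$)
$g = 48$ ($g = 24 + 4 \cdot 6 = 24 + 24 = 48$)
$Z{\left(l \right)} = \frac{1}{48 l^{2}}$
$f{\left(J \right)} = -18$ ($f{\left(J \right)} = - 2 \left(5 - -4\right) = - 2 \left(5 + 4\right) = \left(-2\right) 9 = -18$)
$U{\left(V \right)} = -4 + V$
$- U{\left(f{\left(Z{\left(O{\left(P{\left(3 \right)} \right)} \right)} \right)} \right)} = - (-4 - 18) = \left(-1\right) \left(-22\right) = 22$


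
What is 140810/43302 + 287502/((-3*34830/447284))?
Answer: -154677997406851/125684055 ≈ -1.2307e+6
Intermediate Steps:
140810/43302 + 287502/((-3*34830/447284)) = 140810*(1/43302) + 287502/((-104490*1/447284)) = 70405/21651 + 287502/(-52245/223642) = 70405/21651 + 287502*(-223642/52245) = 70405/21651 - 21432507428/17415 = -154677997406851/125684055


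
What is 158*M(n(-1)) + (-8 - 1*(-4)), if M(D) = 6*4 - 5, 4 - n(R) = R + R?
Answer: 2998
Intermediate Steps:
n(R) = 4 - 2*R (n(R) = 4 - (R + R) = 4 - 2*R)
M(D) = 19 (M(D) = 24 - 5 = 19)
158*M(n(-1)) + (-8 - 1*(-4)) = 158*19 + (-8 - 1*(-4)) = 3002 + (-8 + 4) = 3002 - 4 = 2998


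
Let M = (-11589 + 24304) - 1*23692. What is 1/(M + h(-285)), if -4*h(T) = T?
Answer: -4/43623 ≈ -9.1695e-5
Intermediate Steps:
h(T) = -T/4
M = -10977 (M = 12715 - 23692 = -10977)
1/(M + h(-285)) = 1/(-10977 - ¼*(-285)) = 1/(-10977 + 285/4) = 1/(-43623/4) = -4/43623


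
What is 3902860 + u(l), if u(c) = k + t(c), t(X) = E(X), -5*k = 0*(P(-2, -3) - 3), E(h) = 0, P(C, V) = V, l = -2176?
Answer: 3902860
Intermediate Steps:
k = 0 (k = -0*(-3 - 3) = -0*(-6) = -⅕*0 = 0)
t(X) = 0
u(c) = 0 (u(c) = 0 + 0 = 0)
3902860 + u(l) = 3902860 + 0 = 3902860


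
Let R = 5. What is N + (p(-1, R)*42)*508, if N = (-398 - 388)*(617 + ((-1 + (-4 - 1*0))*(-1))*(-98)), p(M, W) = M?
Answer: -121158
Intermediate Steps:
N = -99822 (N = -786*(617 + ((-1 + (-4 + 0))*(-1))*(-98)) = -786*(617 + ((-1 - 4)*(-1))*(-98)) = -786*(617 - 5*(-1)*(-98)) = -786*(617 + 5*(-98)) = -786*(617 - 490) = -786*127 = -99822)
N + (p(-1, R)*42)*508 = -99822 - 1*42*508 = -99822 - 42*508 = -99822 - 21336 = -121158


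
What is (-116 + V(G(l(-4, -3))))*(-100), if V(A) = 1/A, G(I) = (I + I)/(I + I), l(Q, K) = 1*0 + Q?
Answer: 11500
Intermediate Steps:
l(Q, K) = Q (l(Q, K) = 0 + Q = Q)
G(I) = 1 (G(I) = (2*I)/((2*I)) = (2*I)*(1/(2*I)) = 1)
(-116 + V(G(l(-4, -3))))*(-100) = (-116 + 1/1)*(-100) = (-116 + 1)*(-100) = -115*(-100) = 11500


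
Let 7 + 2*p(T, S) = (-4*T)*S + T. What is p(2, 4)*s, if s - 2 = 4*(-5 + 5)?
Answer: -37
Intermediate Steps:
p(T, S) = -7/2 + T/2 - 2*S*T (p(T, S) = -7/2 + ((-4*T)*S + T)/2 = -7/2 + (-4*S*T + T)/2 = -7/2 + (T - 4*S*T)/2 = -7/2 + (T/2 - 2*S*T) = -7/2 + T/2 - 2*S*T)
s = 2 (s = 2 + 4*(-5 + 5) = 2 + 4*0 = 2 + 0 = 2)
p(2, 4)*s = (-7/2 + (½)*2 - 2*4*2)*2 = (-7/2 + 1 - 16)*2 = -37/2*2 = -37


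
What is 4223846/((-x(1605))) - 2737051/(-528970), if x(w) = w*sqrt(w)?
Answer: 2737051/528970 - 4223846*sqrt(1605)/2576025 ≈ -60.515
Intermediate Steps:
x(w) = w**(3/2)
4223846/((-x(1605))) - 2737051/(-528970) = 4223846/((-1605**(3/2))) - 2737051/(-528970) = 4223846/((-1605*sqrt(1605))) - 2737051*(-1/528970) = 4223846/((-1605*sqrt(1605))) + 2737051/528970 = 4223846*(-sqrt(1605)/2576025) + 2737051/528970 = -4223846*sqrt(1605)/2576025 + 2737051/528970 = 2737051/528970 - 4223846*sqrt(1605)/2576025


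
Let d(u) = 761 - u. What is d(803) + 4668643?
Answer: 4668601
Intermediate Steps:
d(803) + 4668643 = (761 - 1*803) + 4668643 = (761 - 803) + 4668643 = -42 + 4668643 = 4668601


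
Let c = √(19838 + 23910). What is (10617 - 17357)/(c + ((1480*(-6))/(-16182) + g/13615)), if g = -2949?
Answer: 3018578704825800900/58986726093443323691 - 18175529693540457000*√10937/58986726093443323691 ≈ -32.173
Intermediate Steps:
c = 2*√10937 (c = √43748 = 2*√10937 ≈ 209.16)
(10617 - 17357)/(c + ((1480*(-6))/(-16182) + g/13615)) = (10617 - 17357)/(2*√10937 + ((1480*(-6))/(-16182) - 2949/13615)) = -6740/(2*√10937 + (-8880*(-1/16182) - 2949*1/13615)) = -6740/(2*√10937 + (1480/2697 - 2949/13615)) = -6740/(2*√10937 + 12196747/36719655) = -6740/(12196747/36719655 + 2*√10937)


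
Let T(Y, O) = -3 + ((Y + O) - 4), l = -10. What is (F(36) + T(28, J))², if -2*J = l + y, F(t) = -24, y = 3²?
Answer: 25/4 ≈ 6.2500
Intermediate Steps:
y = 9
J = ½ (J = -(-10 + 9)/2 = -½*(-1) = ½ ≈ 0.50000)
T(Y, O) = -7 + O + Y (T(Y, O) = -3 + ((O + Y) - 4) = -3 + (-4 + O + Y) = -7 + O + Y)
(F(36) + T(28, J))² = (-24 + (-7 + ½ + 28))² = (-24 + 43/2)² = (-5/2)² = 25/4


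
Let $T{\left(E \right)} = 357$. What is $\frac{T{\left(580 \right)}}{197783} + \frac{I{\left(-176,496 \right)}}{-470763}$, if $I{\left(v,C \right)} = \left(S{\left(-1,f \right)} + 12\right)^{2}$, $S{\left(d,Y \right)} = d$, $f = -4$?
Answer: $\frac{144130648}{93108918429} \approx 0.001548$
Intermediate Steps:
$I{\left(v,C \right)} = 121$ ($I{\left(v,C \right)} = \left(-1 + 12\right)^{2} = 11^{2} = 121$)
$\frac{T{\left(580 \right)}}{197783} + \frac{I{\left(-176,496 \right)}}{-470763} = \frac{357}{197783} + \frac{121}{-470763} = 357 \cdot \frac{1}{197783} + 121 \left(- \frac{1}{470763}\right) = \frac{357}{197783} - \frac{121}{470763} = \frac{144130648}{93108918429}$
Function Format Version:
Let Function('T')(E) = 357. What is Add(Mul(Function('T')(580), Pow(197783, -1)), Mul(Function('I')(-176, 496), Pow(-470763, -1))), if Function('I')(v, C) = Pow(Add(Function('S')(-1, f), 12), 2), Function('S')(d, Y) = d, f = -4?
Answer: Rational(144130648, 93108918429) ≈ 0.0015480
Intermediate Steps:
Function('I')(v, C) = 121 (Function('I')(v, C) = Pow(Add(-1, 12), 2) = Pow(11, 2) = 121)
Add(Mul(Function('T')(580), Pow(197783, -1)), Mul(Function('I')(-176, 496), Pow(-470763, -1))) = Add(Mul(357, Pow(197783, -1)), Mul(121, Pow(-470763, -1))) = Add(Mul(357, Rational(1, 197783)), Mul(121, Rational(-1, 470763))) = Add(Rational(357, 197783), Rational(-121, 470763)) = Rational(144130648, 93108918429)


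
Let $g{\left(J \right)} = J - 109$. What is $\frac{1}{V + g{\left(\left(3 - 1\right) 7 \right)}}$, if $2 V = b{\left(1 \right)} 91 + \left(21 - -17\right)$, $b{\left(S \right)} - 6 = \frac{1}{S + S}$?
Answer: $\frac{4}{879} \approx 0.0045506$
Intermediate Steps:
$b{\left(S \right)} = 6 + \frac{1}{2 S}$ ($b{\left(S \right)} = 6 + \frac{1}{S + S} = 6 + \frac{1}{2 S}$)
$V = \frac{1259}{4}$ ($V = \frac{\left(6 + \frac{1}{2 \cdot 1}\right) 91 + \left(21 - -17\right)}{2} = \frac{\left(6 + \frac{1}{2} \cdot 1\right) 91 + \left(21 + 17\right)}{2} = \frac{\left(6 + \frac{1}{2}\right) 91 + 38}{2} = \frac{\frac{13}{2} \cdot 91 + 38}{2} = \frac{\frac{1183}{2} + 38}{2} = \frac{1}{2} \cdot \frac{1259}{2} = \frac{1259}{4} \approx 314.75$)
$g{\left(J \right)} = -109 + J$
$\frac{1}{V + g{\left(\left(3 - 1\right) 7 \right)}} = \frac{1}{\frac{1259}{4} - \left(109 - \left(3 - 1\right) 7\right)} = \frac{1}{\frac{1259}{4} + \left(-109 + 2 \cdot 7\right)} = \frac{1}{\frac{1259}{4} + \left(-109 + 14\right)} = \frac{1}{\frac{1259}{4} - 95} = \frac{1}{\frac{879}{4}} = \frac{4}{879}$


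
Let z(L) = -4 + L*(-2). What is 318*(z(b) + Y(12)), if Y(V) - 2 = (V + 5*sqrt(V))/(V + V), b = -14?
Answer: 8427 + 265*sqrt(3)/2 ≈ 8656.5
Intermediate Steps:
z(L) = -4 - 2*L
Y(V) = 2 + (V + 5*sqrt(V))/(2*V) (Y(V) = 2 + (V + 5*sqrt(V))/(V + V) = 2 + (V + 5*sqrt(V))/((2*V)) = 2 + (V + 5*sqrt(V))*(1/(2*V)) = 2 + (V + 5*sqrt(V))/(2*V))
318*(z(b) + Y(12)) = 318*((-4 - 2*(-14)) + (5/2 + 5/(2*sqrt(12)))) = 318*((-4 + 28) + (5/2 + 5*(sqrt(3)/6)/2)) = 318*(24 + (5/2 + 5*sqrt(3)/12)) = 318*(53/2 + 5*sqrt(3)/12) = 8427 + 265*sqrt(3)/2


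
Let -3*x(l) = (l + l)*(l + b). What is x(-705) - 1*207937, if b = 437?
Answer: -333897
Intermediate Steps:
x(l) = -2*l*(437 + l)/3 (x(l) = -(l + l)*(l + 437)/3 = -2*l*(437 + l)/3)
x(-705) - 1*207937 = -⅔*(-705)*(437 - 705) - 1*207937 = -⅔*(-705)*(-268) - 207937 = -125960 - 207937 = -333897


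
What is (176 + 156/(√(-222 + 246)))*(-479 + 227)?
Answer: -44352 - 3276*√6 ≈ -52377.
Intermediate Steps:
(176 + 156/(√(-222 + 246)))*(-479 + 227) = (176 + 156/(√24))*(-252) = (176 + 156/((2*√6)))*(-252) = (176 + 156*(√6/12))*(-252) = (176 + 13*√6)*(-252) = -44352 - 3276*√6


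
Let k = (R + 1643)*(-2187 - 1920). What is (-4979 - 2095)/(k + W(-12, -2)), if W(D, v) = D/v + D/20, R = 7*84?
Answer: 5895/7635593 ≈ 0.00077204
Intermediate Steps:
R = 588
W(D, v) = D/20 + D/v (W(D, v) = D/v + D*(1/20) = D/v + D/20 = D/20 + D/v)
k = -9162717 (k = (588 + 1643)*(-2187 - 1920) = 2231*(-4107) = -9162717)
(-4979 - 2095)/(k + W(-12, -2)) = (-4979 - 2095)/(-9162717 + ((1/20)*(-12) - 12/(-2))) = -7074/(-9162717 + (-⅗ - 12*(-½))) = -7074/(-9162717 + (-⅗ + 6)) = -7074/(-9162717 + 27/5) = -7074/(-45813558/5) = -7074*(-5/45813558) = 5895/7635593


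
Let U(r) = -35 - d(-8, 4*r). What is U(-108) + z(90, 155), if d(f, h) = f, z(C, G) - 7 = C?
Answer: 70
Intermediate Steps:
z(C, G) = 7 + C
U(r) = -27 (U(r) = -35 - 1*(-8) = -35 + 8 = -27)
U(-108) + z(90, 155) = -27 + (7 + 90) = -27 + 97 = 70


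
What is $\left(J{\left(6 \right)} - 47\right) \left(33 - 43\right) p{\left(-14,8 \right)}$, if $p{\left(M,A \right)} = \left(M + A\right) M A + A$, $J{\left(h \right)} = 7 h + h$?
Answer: $-6800$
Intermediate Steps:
$J{\left(h \right)} = 8 h$
$p{\left(M,A \right)} = A + A M \left(A + M\right)$ ($p{\left(M,A \right)} = \left(A + M\right) M A + A = M \left(A + M\right) A + A = A M \left(A + M\right) + A = A + A M \left(A + M\right)$)
$\left(J{\left(6 \right)} - 47\right) \left(33 - 43\right) p{\left(-14,8 \right)} = \left(8 \cdot 6 - 47\right) \left(33 - 43\right) 8 \left(1 + \left(-14\right)^{2} + 8 \left(-14\right)\right) = \left(48 - 47\right) \left(-10\right) 8 \left(1 + 196 - 112\right) = 1 \left(-10\right) 8 \cdot 85 = \left(-10\right) 680 = -6800$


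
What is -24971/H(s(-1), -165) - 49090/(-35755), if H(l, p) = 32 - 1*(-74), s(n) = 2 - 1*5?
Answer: -177526913/758006 ≈ -234.20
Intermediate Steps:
s(n) = -3 (s(n) = 2 - 5 = -3)
H(l, p) = 106 (H(l, p) = 32 + 74 = 106)
-24971/H(s(-1), -165) - 49090/(-35755) = -24971/106 - 49090/(-35755) = -24971*1/106 - 49090*(-1/35755) = -24971/106 + 9818/7151 = -177526913/758006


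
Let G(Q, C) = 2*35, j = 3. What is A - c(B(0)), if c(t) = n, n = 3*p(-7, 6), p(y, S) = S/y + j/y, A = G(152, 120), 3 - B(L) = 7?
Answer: 517/7 ≈ 73.857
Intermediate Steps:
B(L) = -4 (B(L) = 3 - 1*7 = 3 - 7 = -4)
G(Q, C) = 70
A = 70
p(y, S) = 3/y + S/y (p(y, S) = S/y + 3/y = 3/y + S/y)
n = -27/7 (n = 3*((3 + 6)/(-7)) = 3*(-⅐*9) = 3*(-9/7) = -27/7 ≈ -3.8571)
c(t) = -27/7
A - c(B(0)) = 70 - 1*(-27/7) = 70 + 27/7 = 517/7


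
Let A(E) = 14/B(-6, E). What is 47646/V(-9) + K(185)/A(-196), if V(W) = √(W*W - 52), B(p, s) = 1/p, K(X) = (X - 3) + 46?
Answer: -19/7 + 47646*√29/29 ≈ 8844.9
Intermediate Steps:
K(X) = 43 + X (K(X) = (-3 + X) + 46 = 43 + X)
A(E) = -84 (A(E) = 14/(1/(-6)) = 14/(-⅙) = 14*(-6) = -84)
V(W) = √(-52 + W²) (V(W) = √(W² - 52) = √(-52 + W²))
47646/V(-9) + K(185)/A(-196) = 47646/(√(-52 + (-9)²)) + (43 + 185)/(-84) = 47646/(√(-52 + 81)) + 228*(-1/84) = 47646/(√29) - 19/7 = 47646*(√29/29) - 19/7 = 47646*√29/29 - 19/7 = -19/7 + 47646*√29/29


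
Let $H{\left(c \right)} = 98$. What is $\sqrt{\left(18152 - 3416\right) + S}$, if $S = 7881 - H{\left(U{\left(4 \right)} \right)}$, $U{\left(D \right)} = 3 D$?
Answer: $\sqrt{22519} \approx 150.06$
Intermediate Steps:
$S = 7783$ ($S = 7881 - 98 = 7783$)
$\sqrt{\left(18152 - 3416\right) + S} = \sqrt{\left(18152 - 3416\right) + 7783} = \sqrt{14736 + 7783} = \sqrt{22519}$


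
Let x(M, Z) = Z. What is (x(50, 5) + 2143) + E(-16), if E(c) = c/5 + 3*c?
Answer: 10484/5 ≈ 2096.8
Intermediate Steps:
E(c) = 16*c/5 (E(c) = c*(⅕) + 3*c = c/5 + 3*c = 16*c/5)
(x(50, 5) + 2143) + E(-16) = (5 + 2143) + (16/5)*(-16) = 2148 - 256/5 = 10484/5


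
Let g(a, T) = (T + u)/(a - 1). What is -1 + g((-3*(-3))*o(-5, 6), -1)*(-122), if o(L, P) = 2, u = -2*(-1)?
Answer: -139/17 ≈ -8.1765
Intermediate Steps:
u = 2
g(a, T) = (2 + T)/(-1 + a) (g(a, T) = (T + 2)/(a - 1) = (2 + T)/(-1 + a))
-1 + g((-3*(-3))*o(-5, 6), -1)*(-122) = -1 + ((2 - 1)/(-1 - 3*(-3)*2))*(-122) = -1 + (1/(-1 + 9*2))*(-122) = -1 + (1/(-1 + 18))*(-122) = -1 + (1/17)*(-122) = -1 - 122/17 = -139/17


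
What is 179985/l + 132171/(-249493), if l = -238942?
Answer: -76486200687/59614356406 ≈ -1.2830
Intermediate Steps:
179985/l + 132171/(-249493) = 179985/(-238942) + 132171/(-249493) = 179985*(-1/238942) + 132171*(-1/249493) = -179985/238942 - 132171/249493 = -76486200687/59614356406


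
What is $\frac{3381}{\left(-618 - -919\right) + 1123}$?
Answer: $\frac{3381}{1424} \approx 2.3743$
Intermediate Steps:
$\frac{3381}{\left(-618 - -919\right) + 1123} = \frac{3381}{\left(-618 + 919\right) + 1123} = \frac{3381}{301 + 1123} = \frac{3381}{1424}$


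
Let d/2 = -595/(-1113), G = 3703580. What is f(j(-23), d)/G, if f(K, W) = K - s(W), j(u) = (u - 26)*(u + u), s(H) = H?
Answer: 89554/147217305 ≈ 0.00060831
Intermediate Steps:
d = 170/159 (d = 2*(-595/(-1113)) = 2*(-595*(-1/1113)) = 2*(85/159) = 170/159 ≈ 1.0692)
j(u) = 2*u*(-26 + u) (j(u) = (-26 + u)*(2*u) = 2*u*(-26 + u))
f(K, W) = K - W
f(j(-23), d)/G = (2*(-23)*(-26 - 23) - 1*170/159)/3703580 = (2*(-23)*(-49) - 170/159)*(1/3703580) = (2254 - 170/159)*(1/3703580) = (358216/159)*(1/3703580) = 89554/147217305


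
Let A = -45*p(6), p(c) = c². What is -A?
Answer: 1620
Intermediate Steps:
A = -1620 (A = -45*6² = -45*36 = -1620)
-A = -1*(-1620) = 1620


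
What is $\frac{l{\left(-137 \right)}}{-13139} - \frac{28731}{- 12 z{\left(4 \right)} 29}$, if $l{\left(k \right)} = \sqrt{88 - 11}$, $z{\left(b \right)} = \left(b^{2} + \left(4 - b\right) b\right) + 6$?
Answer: $\frac{9577}{2552} - \frac{\sqrt{77}}{13139} \approx 3.7521$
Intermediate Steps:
$z{\left(b \right)} = 6 + b^{2} + b \left(4 - b\right)$ ($z{\left(b \right)} = \left(b^{2} + b \left(4 - b\right)\right) + 6 = 6 + b^{2} + b \left(4 - b\right)$)
$l{\left(k \right)} = \sqrt{77}$
$\frac{l{\left(-137 \right)}}{-13139} - \frac{28731}{- 12 z{\left(4 \right)} 29} = \frac{\sqrt{77}}{-13139} - \frac{28731}{- 12 \left(6 + 4 \cdot 4\right) 29} = \sqrt{77} \left(- \frac{1}{13139}\right) - \frac{28731}{- 12 \left(6 + 16\right) 29} = - \frac{\sqrt{77}}{13139} - \frac{28731}{\left(-12\right) 22 \cdot 29} = - \frac{\sqrt{77}}{13139} - \frac{28731}{\left(-264\right) 29} = - \frac{\sqrt{77}}{13139} - \frac{28731}{-7656} = - \frac{\sqrt{77}}{13139} - - \frac{9577}{2552} = - \frac{\sqrt{77}}{13139} + \frac{9577}{2552} = \frac{9577}{2552} - \frac{\sqrt{77}}{13139}$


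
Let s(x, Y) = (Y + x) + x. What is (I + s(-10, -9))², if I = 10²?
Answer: 5041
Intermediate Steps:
s(x, Y) = Y + 2*x
I = 100
(I + s(-10, -9))² = (100 + (-9 + 2*(-10)))² = (100 + (-9 - 20))² = (100 - 29)² = 71² = 5041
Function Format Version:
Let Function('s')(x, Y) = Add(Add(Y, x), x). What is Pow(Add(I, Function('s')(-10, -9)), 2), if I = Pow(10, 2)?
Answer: 5041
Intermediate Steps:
Function('s')(x, Y) = Add(Y, Mul(2, x))
I = 100
Pow(Add(I, Function('s')(-10, -9)), 2) = Pow(Add(100, Add(-9, Mul(2, -10))), 2) = Pow(Add(100, Add(-9, -20)), 2) = Pow(Add(100, -29), 2) = Pow(71, 2) = 5041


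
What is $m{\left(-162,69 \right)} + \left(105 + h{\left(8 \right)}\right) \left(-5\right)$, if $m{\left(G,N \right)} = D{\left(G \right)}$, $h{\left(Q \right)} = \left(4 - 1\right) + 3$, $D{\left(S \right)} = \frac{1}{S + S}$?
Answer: $- \frac{179821}{324} \approx -555.0$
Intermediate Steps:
$D{\left(S \right)} = \frac{1}{2 S}$
$h{\left(Q \right)} = 6$ ($h{\left(Q \right)} = 3 + 3 = 6$)
$m{\left(G,N \right)} = \frac{1}{2 G}$
$m{\left(-162,69 \right)} + \left(105 + h{\left(8 \right)}\right) \left(-5\right) = \frac{1}{2 \left(-162\right)} + \left(105 + 6\right) \left(-5\right) = \frac{1}{2} \left(- \frac{1}{162}\right) + 111 \left(-5\right) = - \frac{1}{324} - 555 = - \frac{179821}{324}$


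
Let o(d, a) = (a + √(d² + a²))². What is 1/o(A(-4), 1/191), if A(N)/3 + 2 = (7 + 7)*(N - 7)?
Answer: 3995107273/875024375142528 - 53*√2844505/875024375142528 ≈ 4.5656e-6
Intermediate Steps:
A(N) = -300 + 42*N (A(N) = -6 + 3*((7 + 7)*(N - 7)) = -6 + 3*(14*(-7 + N)) = -6 + 3*(-98 + 14*N) = -6 + (-294 + 42*N) = -300 + 42*N)
o(d, a) = (a + √(a² + d²))²
1/o(A(-4), 1/191) = 1/((1/191 + √((1/191)² + (-300 + 42*(-4))²))²) = 1/((1/191 + √((1/191)² + (-300 - 168)²))²) = 1/((1/191 + √(1/36481 + (-468)²))²) = 1/((1/191 + √(1/36481 + 219024))²) = 1/((1/191 + √(7990214545/36481))²) = 1/((1/191 + 53*√2844505/191)²) = (1/191 + 53*√2844505/191)⁻²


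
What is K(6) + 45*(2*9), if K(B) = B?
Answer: 816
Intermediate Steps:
K(6) + 45*(2*9) = 6 + 45*(2*9) = 6 + 45*18 = 6 + 810 = 816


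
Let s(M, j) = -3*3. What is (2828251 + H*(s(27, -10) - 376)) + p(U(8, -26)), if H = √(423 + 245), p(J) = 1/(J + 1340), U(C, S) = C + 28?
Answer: 3891673377/1376 - 770*√167 ≈ 2.8183e+6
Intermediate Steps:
s(M, j) = -9
U(C, S) = 28 + C
p(J) = 1/(1340 + J)
H = 2*√167 (H = √668 = 2*√167 ≈ 25.846)
(2828251 + H*(s(27, -10) - 376)) + p(U(8, -26)) = (2828251 + (2*√167)*(-9 - 376)) + 1/(1340 + (28 + 8)) = (2828251 + (2*√167)*(-385)) + 1/(1340 + 36) = (2828251 - 770*√167) + 1/1376 = 3891673377/1376 - 770*√167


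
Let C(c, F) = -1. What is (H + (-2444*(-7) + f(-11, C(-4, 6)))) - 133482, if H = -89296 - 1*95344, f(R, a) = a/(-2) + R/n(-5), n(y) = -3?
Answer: -1806059/6 ≈ -3.0101e+5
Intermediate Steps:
f(R, a) = -a/2 - R/3 (f(R, a) = a/(-2) + R/(-3) = a*(-½) + R*(-⅓) = -a/2 - R/3)
H = -184640 (H = -89296 - 95344 = -184640)
(H + (-2444*(-7) + f(-11, C(-4, 6)))) - 133482 = (-184640 + (-2444*(-7) + (-½*(-1) - ⅓*(-11)))) - 133482 = (-184640 + (-94*(-182) + (½ + 11/3))) - 133482 = (-184640 + (17108 + 25/6)) - 133482 = (-184640 + 102673/6) - 133482 = -1005167/6 - 133482 = -1806059/6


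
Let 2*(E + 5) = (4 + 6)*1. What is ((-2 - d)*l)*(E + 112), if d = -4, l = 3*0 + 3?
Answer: 672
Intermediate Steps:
l = 3 (l = 0 + 3 = 3)
E = 0 (E = -5 + ((4 + 6)*1)/2 = -5 + (10*1)/2 = -5 + (½)*10 = -5 + 5 = 0)
((-2 - d)*l)*(E + 112) = ((-2 - 1*(-4))*3)*(0 + 112) = ((-2 + 4)*3)*112 = (2*3)*112 = 6*112 = 672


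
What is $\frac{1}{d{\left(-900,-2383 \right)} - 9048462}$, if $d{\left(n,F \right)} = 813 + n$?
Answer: $- \frac{1}{9048549} \approx -1.1051 \cdot 10^{-7}$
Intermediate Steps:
$\frac{1}{d{\left(-900,-2383 \right)} - 9048462} = \frac{1}{\left(813 - 900\right) - 9048462} = \frac{1}{-87 - 9048462} = \frac{1}{-9048549} = - \frac{1}{9048549}$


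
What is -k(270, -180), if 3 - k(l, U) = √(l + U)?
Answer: -3 + 3*√10 ≈ 6.4868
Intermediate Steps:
k(l, U) = 3 - √(U + l) (k(l, U) = 3 - √(l + U) = 3 - √(U + l))
-k(270, -180) = -(3 - √(-180 + 270)) = -(3 - √90) = -(3 - 3*√10) = -3 + 3*√10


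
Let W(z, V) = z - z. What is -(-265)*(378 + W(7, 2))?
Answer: 100170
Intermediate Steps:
W(z, V) = 0
-(-265)*(378 + W(7, 2)) = -(-265)*(378 + 0) = -(-265)*378 = -1*(-100170) = 100170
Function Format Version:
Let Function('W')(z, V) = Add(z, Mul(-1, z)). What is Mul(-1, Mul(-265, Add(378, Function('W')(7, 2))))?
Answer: 100170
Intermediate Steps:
Function('W')(z, V) = 0
Mul(-1, Mul(-265, Add(378, Function('W')(7, 2)))) = Mul(-1, Mul(-265, Add(378, 0))) = Mul(-1, Mul(-265, 378)) = Mul(-1, -100170) = 100170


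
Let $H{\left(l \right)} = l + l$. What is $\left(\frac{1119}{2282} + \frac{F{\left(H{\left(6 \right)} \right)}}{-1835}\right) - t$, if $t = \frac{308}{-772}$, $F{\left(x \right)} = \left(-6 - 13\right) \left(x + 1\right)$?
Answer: $\frac{827519857}{808181710} \approx 1.0239$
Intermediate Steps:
$H{\left(l \right)} = 2 l$
$F{\left(x \right)} = -19 - 19 x$ ($F{\left(x \right)} = - 19 \left(1 + x\right) = -19 - 19 x$)
$t = - \frac{77}{193}$ ($t = 308 \left(- \frac{1}{772}\right) = - \frac{77}{193} \approx -0.39896$)
$\left(\frac{1119}{2282} + \frac{F{\left(H{\left(6 \right)} \right)}}{-1835}\right) - t = \left(\frac{1119}{2282} + \frac{-19 - 19 \cdot 2 \cdot 6}{-1835}\right) - - \frac{77}{193} = \left(1119 \cdot \frac{1}{2282} + \left(-19 - 228\right) \left(- \frac{1}{1835}\right)\right) + \frac{77}{193} = \left(\frac{1119}{2282} + \left(-19 - 228\right) \left(- \frac{1}{1835}\right)\right) + \frac{77}{193} = \left(\frac{1119}{2282} - - \frac{247}{1835}\right) + \frac{77}{193} = \left(\frac{1119}{2282} + \frac{247}{1835}\right) + \frac{77}{193} = \frac{2617019}{4187470} + \frac{77}{193} = \frac{827519857}{808181710}$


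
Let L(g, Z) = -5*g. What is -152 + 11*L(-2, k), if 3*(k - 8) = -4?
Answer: -42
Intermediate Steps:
k = 20/3 (k = 8 + (⅓)*(-4) = 8 - 4/3 = 20/3 ≈ 6.6667)
-152 + 11*L(-2, k) = -152 + 11*(-5*(-2)) = -152 + 11*10 = -152 + 110 = -42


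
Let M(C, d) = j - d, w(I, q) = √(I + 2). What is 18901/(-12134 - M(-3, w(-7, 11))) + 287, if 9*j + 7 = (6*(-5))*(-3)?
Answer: 3409361618261/11944085926 - 1530981*I*√5/11944085926 ≈ 285.44 - 0.00028662*I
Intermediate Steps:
w(I, q) = √(2 + I)
j = 83/9 (j = -7/9 + ((6*(-5))*(-3))/9 = -7/9 + (-30*(-3))/9 = -7/9 + (⅑)*90 = -7/9 + 10 = 83/9 ≈ 9.2222)
M(C, d) = 83/9 - d
18901/(-12134 - M(-3, w(-7, 11))) + 287 = 18901/(-12134 - (83/9 - √(2 - 7))) + 287 = 18901/(-12134 - (83/9 - √(-5))) + 287 = 18901/(-12134 - (83/9 - I*√5)) + 287 = 18901/(-12134 + (-83/9 + I*√5)) + 287 = 18901/(-109289/9 + I*√5) + 287 = 287 + 18901/(-109289/9 + I*√5)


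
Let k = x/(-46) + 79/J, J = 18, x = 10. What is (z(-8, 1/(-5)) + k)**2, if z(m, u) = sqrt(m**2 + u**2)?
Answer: 348968221/4284900 + 1727*sqrt(1601)/1035 ≈ 148.21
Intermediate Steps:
k = 1727/414 (k = 10/(-46) + 79/18 = 10*(-1/46) + 79*(1/18) = -5/23 + 79/18 = 1727/414 ≈ 4.1715)
(z(-8, 1/(-5)) + k)**2 = (sqrt((-8)**2 + (1/(-5))**2) + 1727/414)**2 = (sqrt(64 + (-1/5)**2) + 1727/414)**2 = (sqrt(64 + 1/25) + 1727/414)**2 = (sqrt(1601/25) + 1727/414)**2 = (sqrt(1601)/5 + 1727/414)**2 = (1727/414 + sqrt(1601)/5)**2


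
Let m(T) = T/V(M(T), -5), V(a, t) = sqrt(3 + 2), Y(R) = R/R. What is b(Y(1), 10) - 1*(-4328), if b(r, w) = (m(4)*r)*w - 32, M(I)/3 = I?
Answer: 4296 + 8*sqrt(5) ≈ 4313.9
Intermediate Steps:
M(I) = 3*I
Y(R) = 1
V(a, t) = sqrt(5)
m(T) = T*sqrt(5)/5 (m(T) = T/(sqrt(5)) = T*(sqrt(5)/5) = T*sqrt(5)/5)
b(r, w) = -32 + 4*r*w*sqrt(5)/5 (b(r, w) = (((1/5)*4*sqrt(5))*r)*w - 32 = ((4*sqrt(5)/5)*r)*w - 32 = (4*r*sqrt(5)/5)*w - 32 = 4*r*w*sqrt(5)/5 - 32 = -32 + 4*r*w*sqrt(5)/5)
b(Y(1), 10) - 1*(-4328) = (-32 + (4/5)*1*10*sqrt(5)) - 1*(-4328) = (-32 + 8*sqrt(5)) + 4328 = 4296 + 8*sqrt(5)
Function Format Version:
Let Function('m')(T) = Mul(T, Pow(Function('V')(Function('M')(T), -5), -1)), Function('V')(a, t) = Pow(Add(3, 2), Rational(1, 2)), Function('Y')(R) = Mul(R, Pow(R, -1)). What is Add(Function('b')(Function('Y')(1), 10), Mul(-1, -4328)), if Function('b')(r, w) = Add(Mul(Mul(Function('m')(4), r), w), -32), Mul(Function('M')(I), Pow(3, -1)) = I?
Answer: Add(4296, Mul(8, Pow(5, Rational(1, 2)))) ≈ 4313.9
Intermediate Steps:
Function('M')(I) = Mul(3, I)
Function('Y')(R) = 1
Function('V')(a, t) = Pow(5, Rational(1, 2))
Function('m')(T) = Mul(Rational(1, 5), T, Pow(5, Rational(1, 2))) (Function('m')(T) = Mul(T, Pow(Pow(5, Rational(1, 2)), -1)) = Mul(T, Mul(Rational(1, 5), Pow(5, Rational(1, 2)))) = Mul(Rational(1, 5), T, Pow(5, Rational(1, 2))))
Function('b')(r, w) = Add(-32, Mul(Rational(4, 5), r, w, Pow(5, Rational(1, 2)))) (Function('b')(r, w) = Add(Mul(Mul(Mul(Rational(1, 5), 4, Pow(5, Rational(1, 2))), r), w), -32) = Add(Mul(Mul(Mul(Rational(4, 5), Pow(5, Rational(1, 2))), r), w), -32) = Add(Mul(Mul(Rational(4, 5), r, Pow(5, Rational(1, 2))), w), -32) = Add(Mul(Rational(4, 5), r, w, Pow(5, Rational(1, 2))), -32) = Add(-32, Mul(Rational(4, 5), r, w, Pow(5, Rational(1, 2)))))
Add(Function('b')(Function('Y')(1), 10), Mul(-1, -4328)) = Add(Add(-32, Mul(Rational(4, 5), 1, 10, Pow(5, Rational(1, 2)))), Mul(-1, -4328)) = Add(Add(-32, Mul(8, Pow(5, Rational(1, 2)))), 4328) = Add(4296, Mul(8, Pow(5, Rational(1, 2))))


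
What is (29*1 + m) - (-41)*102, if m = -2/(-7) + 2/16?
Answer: 235839/56 ≈ 4211.4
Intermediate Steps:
m = 23/56 (m = -2*(-⅐) + 2*(1/16) = 2/7 + ⅛ = 23/56 ≈ 0.41071)
(29*1 + m) - (-41)*102 = (29*1 + 23/56) - (-41)*102 = (29 + 23/56) - 1*(-4182) = 1647/56 + 4182 = 235839/56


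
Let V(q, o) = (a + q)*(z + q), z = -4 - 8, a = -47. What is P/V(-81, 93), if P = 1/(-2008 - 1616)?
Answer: -1/43140096 ≈ -2.3180e-8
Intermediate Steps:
z = -12
P = -1/3624 (P = 1/(-3624) = -1/3624 ≈ -0.00027594)
V(q, o) = (-47 + q)*(-12 + q)
P/V(-81, 93) = -1/(3624*(564 + (-81)² - 59*(-81))) = -1/(3624*(564 + 6561 + 4779)) = -1/3624/11904 = -1/3624*1/11904 = -1/43140096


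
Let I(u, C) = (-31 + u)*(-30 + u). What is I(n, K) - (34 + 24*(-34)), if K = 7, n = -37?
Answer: 5338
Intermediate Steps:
I(n, K) - (34 + 24*(-34)) = (930 + (-37)² - 61*(-37)) - (34 + 24*(-34)) = (930 + 1369 + 2257) - (34 - 816) = 4556 - 1*(-782) = 4556 + 782 = 5338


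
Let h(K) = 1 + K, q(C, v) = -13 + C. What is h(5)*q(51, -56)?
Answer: 228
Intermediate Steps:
h(5)*q(51, -56) = (1 + 5)*(-13 + 51) = 6*38 = 228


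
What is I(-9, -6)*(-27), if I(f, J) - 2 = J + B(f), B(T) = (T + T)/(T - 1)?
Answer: 297/5 ≈ 59.400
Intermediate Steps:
B(T) = 2*T/(-1 + T) (B(T) = (2*T)/(-1 + T) = 2*T/(-1 + T))
I(f, J) = 2 + J + 2*f/(-1 + f) (I(f, J) = 2 + (J + 2*f/(-1 + f)) = 2 + J + 2*f/(-1 + f))
I(-9, -6)*(-27) = ((2*(-9) + (-1 - 9)*(2 - 6))/(-1 - 9))*(-27) = ((-18 - 10*(-4))/(-10))*(-27) = -(-18 + 40)/10*(-27) = -1/10*22*(-27) = -11/5*(-27) = 297/5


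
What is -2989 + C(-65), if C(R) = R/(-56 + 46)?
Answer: -5965/2 ≈ -2982.5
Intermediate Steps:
C(R) = -R/10 (C(R) = R/(-10) = -R/10)
-2989 + C(-65) = -2989 - ⅒*(-65) = -2989 + 13/2 = -5965/2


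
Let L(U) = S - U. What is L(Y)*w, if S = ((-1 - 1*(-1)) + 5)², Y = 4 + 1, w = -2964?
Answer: -59280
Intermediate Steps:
Y = 5
S = 25 (S = ((-1 + 1) + 5)² = (0 + 5)² = 5² = 25)
L(U) = 25 - U
L(Y)*w = (25 - 1*5)*(-2964) = (25 - 5)*(-2964) = 20*(-2964) = -59280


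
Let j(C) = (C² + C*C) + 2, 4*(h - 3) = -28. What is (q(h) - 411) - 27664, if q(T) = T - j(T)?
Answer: -28113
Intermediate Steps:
h = -4 (h = 3 + (¼)*(-28) = 3 - 7 = -4)
j(C) = 2 + 2*C² (j(C) = (C² + C²) + 2 = 2*C² + 2 = 2 + 2*C²)
q(T) = -2 + T - 2*T² (q(T) = T - (2 + 2*T²) = T + (-2 - 2*T²) = -2 + T - 2*T²)
(q(h) - 411) - 27664 = ((-2 - 4 - 2*(-4)²) - 411) - 27664 = ((-2 - 4 - 2*16) - 411) - 27664 = ((-2 - 4 - 32) - 411) - 27664 = (-38 - 411) - 27664 = -449 - 27664 = -28113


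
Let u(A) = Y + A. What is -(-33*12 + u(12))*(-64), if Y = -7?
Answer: -25024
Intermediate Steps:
u(A) = -7 + A
-(-33*12 + u(12))*(-64) = -(-33*12 + (-7 + 12))*(-64) = -(-396 + 5)*(-64) = -(-391)*(-64) = -1*25024 = -25024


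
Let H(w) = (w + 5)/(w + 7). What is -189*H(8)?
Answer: -819/5 ≈ -163.80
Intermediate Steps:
H(w) = (5 + w)/(7 + w)
-189*H(8) = -189*(5 + 8)/(7 + 8) = -189*13/15 = -819/5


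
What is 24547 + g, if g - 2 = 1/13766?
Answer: 337941535/13766 ≈ 24549.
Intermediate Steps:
g = 27533/13766 (g = 2 + 1/13766 = 27533/13766 ≈ 2.0001)
24547 + g = 24547 + 27533/13766 = 337941535/13766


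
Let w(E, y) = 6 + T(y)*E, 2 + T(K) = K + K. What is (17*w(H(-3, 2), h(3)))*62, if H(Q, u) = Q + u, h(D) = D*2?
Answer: -4216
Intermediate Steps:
h(D) = 2*D
T(K) = -2 + 2*K (T(K) = -2 + (K + K) = -2 + 2*K)
w(E, y) = 6 + E*(-2 + 2*y) (w(E, y) = 6 + (-2 + 2*y)*E = 6 + E*(-2 + 2*y))
(17*w(H(-3, 2), h(3)))*62 = (17*(6 + 2*(-3 + 2)*(-1 + 2*3)))*62 = (17*(6 + 2*(-1)*(-1 + 6)))*62 = (17*(6 + 2*(-1)*5))*62 = (17*(6 - 10))*62 = (17*(-4))*62 = -68*62 = -4216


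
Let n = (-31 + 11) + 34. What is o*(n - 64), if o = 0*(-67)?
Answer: 0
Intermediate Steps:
n = 14 (n = -20 + 34 = 14)
o = 0
o*(n - 64) = 0*(14 - 64) = 0*(-50) = 0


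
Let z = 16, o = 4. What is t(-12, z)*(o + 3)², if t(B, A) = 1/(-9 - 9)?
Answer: -49/18 ≈ -2.7222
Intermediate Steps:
t(B, A) = -1/18 (t(B, A) = 1/(-18) = -1/18)
t(-12, z)*(o + 3)² = -(4 + 3)²/18 = -1/18*7² = -1/18*49 = -49/18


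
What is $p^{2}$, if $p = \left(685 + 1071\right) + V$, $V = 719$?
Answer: $6125625$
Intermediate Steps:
$p = 2475$ ($p = \left(685 + 1071\right) + 719 = 1756 + 719 = 2475$)
$p^{2} = 2475^{2} = 6125625$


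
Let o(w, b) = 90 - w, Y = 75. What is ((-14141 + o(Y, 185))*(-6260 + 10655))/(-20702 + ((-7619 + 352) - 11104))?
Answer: 62083770/39073 ≈ 1588.9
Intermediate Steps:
((-14141 + o(Y, 185))*(-6260 + 10655))/(-20702 + ((-7619 + 352) - 11104)) = ((-14141 + (90 - 1*75))*(-6260 + 10655))/(-20702 + ((-7619 + 352) - 11104)) = ((-14141 + (90 - 75))*4395)/(-20702 + (-7267 - 11104)) = ((-14141 + 15)*4395)/(-20702 - 18371) = -14126*4395/(-39073) = -62083770*(-1/39073) = 62083770/39073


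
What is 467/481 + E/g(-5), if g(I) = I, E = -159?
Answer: 78814/2405 ≈ 32.771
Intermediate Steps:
467/481 + E/g(-5) = 467/481 - 159/(-5) = 467*(1/481) - 159*(-⅕) = 467/481 + 159/5 = 78814/2405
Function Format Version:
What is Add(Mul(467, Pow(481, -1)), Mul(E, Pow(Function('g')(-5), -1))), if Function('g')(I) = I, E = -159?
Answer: Rational(78814, 2405) ≈ 32.771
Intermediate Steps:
Add(Mul(467, Pow(481, -1)), Mul(E, Pow(Function('g')(-5), -1))) = Add(Mul(467, Pow(481, -1)), Mul(-159, Pow(-5, -1))) = Add(Mul(467, Rational(1, 481)), Mul(-159, Rational(-1, 5))) = Add(Rational(467, 481), Rational(159, 5)) = Rational(78814, 2405)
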